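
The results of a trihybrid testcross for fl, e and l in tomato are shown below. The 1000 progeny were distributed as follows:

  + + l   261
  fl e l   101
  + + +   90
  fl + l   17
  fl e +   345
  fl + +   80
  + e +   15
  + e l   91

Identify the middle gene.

The two most frequent reciprocal classes, + + l and fl e +, are the parental types, so the F1 was + + l / fl e +.
The two rarest classes, fl + l and + e +, are the double crossovers. Comparing them with the parentals, only the fl allele has switched, so fl is the middle locus and the order is l – fl – e.

fl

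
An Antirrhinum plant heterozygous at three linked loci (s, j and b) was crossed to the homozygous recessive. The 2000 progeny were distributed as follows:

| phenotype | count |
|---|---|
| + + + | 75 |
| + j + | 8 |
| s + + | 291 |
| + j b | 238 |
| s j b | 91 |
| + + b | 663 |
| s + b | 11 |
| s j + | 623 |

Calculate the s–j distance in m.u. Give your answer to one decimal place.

The two most frequent reciprocal classes, + + b and s j +, are the parental types, so the F1 was + + b / s j +.
The two rarest classes, s + b and + j +, are the double crossovers. Comparing them with the parentals, only the s allele has switched, so s is the middle locus and the order is j – s – b.
Crossovers in the j–s interval produce the single-crossover classes + j b and s + + (238 + 291 = 529) plus the double crossovers (19).
RF(j–s) = (529 + 19) / 2000 = 548/2000 = 0.2740 → 27.4 m.u.

27.4 m.u.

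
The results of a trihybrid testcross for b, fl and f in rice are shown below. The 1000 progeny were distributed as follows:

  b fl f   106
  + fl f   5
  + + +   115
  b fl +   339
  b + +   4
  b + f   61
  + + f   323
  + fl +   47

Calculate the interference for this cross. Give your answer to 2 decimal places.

0.67

The two most frequent reciprocal classes, + + f and b fl +, are the parental types, so the F1 was + + f / b fl +.
The two rarest classes, + fl f and b + +, are the double crossovers. Comparing them with the parentals, only the fl allele has switched, so fl is the middle locus and the order is b – fl – f.
b–fl: (108 + 9)/1000 = 0.1170; fl–f: (221 + 9)/1000 = 0.2300.
Expected DCO frequency = 0.1170 × 0.2300 ≈ 0.02691; observed = 9/1000 ≈ 0.00900.
Coefficient of coincidence = 0.00900/0.02691 ≈ 0.33; interference = 1 − 0.33 = 0.67.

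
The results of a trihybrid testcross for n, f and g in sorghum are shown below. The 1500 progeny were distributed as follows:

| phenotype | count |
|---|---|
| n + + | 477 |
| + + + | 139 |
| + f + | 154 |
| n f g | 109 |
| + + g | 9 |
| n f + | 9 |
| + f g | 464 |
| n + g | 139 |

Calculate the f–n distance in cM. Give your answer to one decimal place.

17.7 cM

The two most frequent reciprocal classes, + f g and n + +, are the parental types, so the F1 was + f g / n + +.
The two rarest classes, + + g and n f +, are the double crossovers. Comparing them with the parentals, only the f allele has switched, so f is the middle locus and the order is g – f – n.
Crossovers in the f–n interval produce the single-crossover classes n f g and + + + (109 + 139 = 248) plus the double crossovers (18).
RF(f–n) = (248 + 18) / 1500 = 266/1500 = 0.1773 → 17.7 cM.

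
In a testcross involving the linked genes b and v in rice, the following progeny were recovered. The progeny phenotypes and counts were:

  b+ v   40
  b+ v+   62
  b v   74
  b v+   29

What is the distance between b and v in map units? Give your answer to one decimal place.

The two most frequent classes, b+ v+ (62) and b v (74), are the parental types, so the F1 was b+ v+ / b v.
The recombinant classes are b+ v and b v+: 40 + 29 = 69.
Recombination frequency = 69/205 = 0.3366 ≈ 33.7%, i.e. 33.7 map units.

33.7 map units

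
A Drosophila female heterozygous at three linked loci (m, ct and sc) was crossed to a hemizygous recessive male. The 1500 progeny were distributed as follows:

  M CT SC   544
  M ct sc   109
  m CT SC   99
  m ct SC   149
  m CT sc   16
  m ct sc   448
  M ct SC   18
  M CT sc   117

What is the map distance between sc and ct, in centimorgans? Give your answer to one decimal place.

20.0 centimorgans

The two most frequent reciprocal classes, m ct sc and M CT SC, are the parental types, so the F1 was m ct sc / M CT SC.
The two rarest classes, m CT sc and M ct SC, are the double crossovers. Comparing them with the parentals, only the ct allele has switched, so ct is the middle locus and the order is sc – ct – m.
Crossovers in the sc–ct interval produce the single-crossover classes m ct SC and M CT sc (149 + 117 = 266) plus the double crossovers (34).
RF(sc–ct) = (266 + 34) / 1500 = 300/1500 = 0.2000 → 20.0 centimorgans.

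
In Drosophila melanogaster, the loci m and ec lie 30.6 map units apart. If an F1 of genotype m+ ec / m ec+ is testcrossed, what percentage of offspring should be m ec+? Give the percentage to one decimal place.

A map distance of 30.6 map units corresponds to a recombination frequency of 0.306.
The F1 is m+ ec / m ec+, so m ec+ is a parental gamete class with expected frequency (1 − r)/2 = 0.694/2 = 0.3470.
That is 0.3470 = 34.7% of the progeny.

34.7%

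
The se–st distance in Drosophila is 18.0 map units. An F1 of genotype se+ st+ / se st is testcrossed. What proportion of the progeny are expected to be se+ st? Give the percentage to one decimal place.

9.0%

A map distance of 18.0 map units corresponds to a recombination frequency of 0.180.
The F1 is se+ st+ / se st, so se+ st is a recombinant gamete class with expected frequency r/2 = 0.180/2 = 0.0900.
That is 0.0900 = 9.0% of the progeny.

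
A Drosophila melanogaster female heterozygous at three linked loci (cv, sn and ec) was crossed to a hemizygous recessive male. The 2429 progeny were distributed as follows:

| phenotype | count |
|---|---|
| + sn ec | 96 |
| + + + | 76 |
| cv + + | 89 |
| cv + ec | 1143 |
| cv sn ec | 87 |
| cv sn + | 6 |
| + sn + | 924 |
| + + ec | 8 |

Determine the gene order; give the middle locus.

The two most frequent reciprocal classes, + sn + and cv + ec, are the parental types, so the F1 was + sn + / cv + ec.
The two rarest classes, cv sn + and + + ec, are the double crossovers. Comparing them with the parentals, only the cv allele has switched, so cv is the middle locus and the order is ec – cv – sn.

cv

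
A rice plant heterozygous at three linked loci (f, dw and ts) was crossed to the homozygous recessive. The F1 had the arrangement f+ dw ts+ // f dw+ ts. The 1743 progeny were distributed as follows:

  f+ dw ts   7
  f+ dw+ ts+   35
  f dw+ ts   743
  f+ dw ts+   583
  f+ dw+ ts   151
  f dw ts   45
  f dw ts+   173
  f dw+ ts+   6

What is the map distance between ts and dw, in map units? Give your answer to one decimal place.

5.3 map units

The two rarest classes, f+ dw ts and f dw+ ts+, are the double crossovers. Comparing them with the parentals, only the ts allele has switched, so ts is the middle locus and the order is dw – ts – f.
Crossovers in the dw–ts interval produce the single-crossover classes f+ dw+ ts+ and f dw ts (35 + 45 = 80) plus the double crossovers (13).
RF(dw–ts) = (80 + 13) / 1743 = 93/1743 = 0.0534 → 5.3 map units.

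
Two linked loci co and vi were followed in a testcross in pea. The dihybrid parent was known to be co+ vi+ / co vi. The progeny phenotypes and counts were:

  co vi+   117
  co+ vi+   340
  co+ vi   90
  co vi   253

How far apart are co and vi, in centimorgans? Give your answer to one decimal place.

The recombinant classes are co+ vi and co vi+: 90 + 117 = 207.
Recombination frequency = 207/800 = 0.2587 ≈ 25.9%, i.e. 25.9 centimorgans.

25.9 centimorgans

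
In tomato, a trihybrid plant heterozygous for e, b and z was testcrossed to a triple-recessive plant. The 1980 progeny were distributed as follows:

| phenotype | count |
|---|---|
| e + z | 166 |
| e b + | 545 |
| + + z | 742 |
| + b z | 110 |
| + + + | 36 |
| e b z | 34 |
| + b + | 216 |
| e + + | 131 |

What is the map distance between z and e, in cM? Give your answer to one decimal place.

22.8 cM

The two most frequent reciprocal classes, + + z and e b +, are the parental types, so the F1 was + + z / e b +.
The two rarest classes, + + + and e b z, are the double crossovers. Comparing them with the parentals, only the z allele has switched, so z is the middle locus and the order is e – z – b.
Crossovers in the e–z interval produce the single-crossover classes e + z and + b + (166 + 216 = 382) plus the double crossovers (70).
RF(e–z) = (382 + 70) / 1980 = 452/1980 = 0.2283 → 22.8 cM.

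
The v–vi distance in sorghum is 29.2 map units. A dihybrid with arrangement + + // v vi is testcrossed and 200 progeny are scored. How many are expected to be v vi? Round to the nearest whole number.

71

A map distance of 29.2 map units corresponds to a recombination frequency of 0.292.
The F1 is + + / v vi, so v vi is a parental gamete class with expected frequency (1 − r)/2 = 0.708/2 = 0.3540.
Expected number = 0.3540 × 200 = 70.80 ≈ 71.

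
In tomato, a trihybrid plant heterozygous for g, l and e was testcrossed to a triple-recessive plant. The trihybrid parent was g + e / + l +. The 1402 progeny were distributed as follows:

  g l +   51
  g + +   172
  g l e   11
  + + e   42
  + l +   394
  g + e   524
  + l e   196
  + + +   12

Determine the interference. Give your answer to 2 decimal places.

The two rarest classes, g l e and + + +, are the double crossovers. Comparing them with the parentals, only the l allele has switched, so l is the middle locus and the order is g – l – e.
g–l: (93 + 23)/1402 = 0.0827; l–e: (368 + 23)/1402 = 0.2789.
Expected DCO frequency = 0.0827 × 0.2789 ≈ 0.02307; observed = 23/1402 ≈ 0.01641.
Coefficient of coincidence = 0.01641/0.02307 ≈ 0.71; interference = 1 − 0.71 = 0.29.

0.29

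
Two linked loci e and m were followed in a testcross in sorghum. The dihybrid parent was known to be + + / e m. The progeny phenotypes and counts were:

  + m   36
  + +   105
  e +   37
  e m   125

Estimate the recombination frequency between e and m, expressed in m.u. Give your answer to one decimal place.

The recombinant classes are + m and e +: 36 + 37 = 73.
Recombination frequency = 73/303 = 0.2409 ≈ 24.1%, i.e. 24.1 m.u.

24.1 m.u.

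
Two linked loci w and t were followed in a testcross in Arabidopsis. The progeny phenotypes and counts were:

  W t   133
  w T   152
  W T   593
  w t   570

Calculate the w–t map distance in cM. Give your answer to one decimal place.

19.7 cM

The two most frequent classes, W T (593) and w t (570), are the parental types, so the F1 was W T / w t.
The recombinant classes are W t and w T: 133 + 152 = 285.
Recombination frequency = 285/1448 = 0.1968 ≈ 19.7%, i.e. 19.7 cM.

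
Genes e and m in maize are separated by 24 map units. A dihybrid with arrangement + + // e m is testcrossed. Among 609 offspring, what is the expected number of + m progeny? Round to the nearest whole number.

73

A map distance of 24 map units corresponds to a recombination frequency of 0.240.
The F1 is + + / e m, so + m is a recombinant gamete class with expected frequency r/2 = 0.240/2 = 0.1200.
Expected number = 0.1200 × 609 = 73.08 ≈ 73.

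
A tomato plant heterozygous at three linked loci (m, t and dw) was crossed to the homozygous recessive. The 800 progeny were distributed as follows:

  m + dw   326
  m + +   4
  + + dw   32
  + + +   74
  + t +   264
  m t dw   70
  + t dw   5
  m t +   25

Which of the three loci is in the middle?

The two most frequent reciprocal classes, m + dw and + t +, are the parental types, so the F1 was m + dw / + t +.
The two rarest classes, m + + and + t dw, are the double crossovers. Comparing them with the parentals, only the dw allele has switched, so dw is the middle locus and the order is t – dw – m.

dw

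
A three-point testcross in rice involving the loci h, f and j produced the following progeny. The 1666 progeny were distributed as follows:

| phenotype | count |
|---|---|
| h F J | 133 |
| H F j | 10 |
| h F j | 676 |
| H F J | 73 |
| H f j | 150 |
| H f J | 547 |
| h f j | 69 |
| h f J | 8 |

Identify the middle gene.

h

The two most frequent reciprocal classes, h F j and H f J, are the parental types, so the F1 was h F j / H f J.
The two rarest classes, H F j and h f J, are the double crossovers. Comparing them with the parentals, only the h allele has switched, so h is the middle locus and the order is f – h – j.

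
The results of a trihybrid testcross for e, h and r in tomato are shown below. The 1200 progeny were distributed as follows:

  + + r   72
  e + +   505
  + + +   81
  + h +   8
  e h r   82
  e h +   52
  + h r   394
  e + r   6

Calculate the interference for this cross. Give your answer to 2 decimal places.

The two most frequent reciprocal classes, e + + and + h r, are the parental types, so the F1 was e + + / + h r.
The two rarest classes, e + r and + h +, are the double crossovers. Comparing them with the parentals, only the r allele has switched, so r is the middle locus and the order is e – r – h.
e–r: (163 + 14)/1200 = 0.1475; r–h: (124 + 14)/1200 = 0.1150.
Expected DCO frequency = 0.1475 × 0.1150 ≈ 0.01696; observed = 14/1200 ≈ 0.01167.
Coefficient of coincidence = 0.01167/0.01696 ≈ 0.69; interference = 1 − 0.69 = 0.31.

0.31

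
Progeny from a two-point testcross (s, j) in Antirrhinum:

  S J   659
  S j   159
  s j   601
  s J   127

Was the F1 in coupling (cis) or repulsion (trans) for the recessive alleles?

The two most frequent classes are S J (659) and s j (601); these are the parental (non-recombinant) types.
So the F1 carried S J on one chromosome and s j on the other — the recessive alleles are on the same chromosome (cis / coupling).

cis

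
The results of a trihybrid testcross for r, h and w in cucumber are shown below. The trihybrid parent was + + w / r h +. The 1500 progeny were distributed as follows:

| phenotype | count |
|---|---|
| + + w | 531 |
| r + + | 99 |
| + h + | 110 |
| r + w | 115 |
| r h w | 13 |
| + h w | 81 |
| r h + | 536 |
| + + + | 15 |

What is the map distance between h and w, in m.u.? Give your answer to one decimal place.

The two rarest classes, + + + and r h w, are the double crossovers. Comparing them with the parentals, only the w allele has switched, so w is the middle locus and the order is h – w – r.
Crossovers in the h–w interval produce the single-crossover classes + h w and r + + (81 + 99 = 180) plus the double crossovers (28).
RF(h–w) = (180 + 28) / 1500 = 208/1500 = 0.1387 → 13.9 m.u.

13.9 m.u.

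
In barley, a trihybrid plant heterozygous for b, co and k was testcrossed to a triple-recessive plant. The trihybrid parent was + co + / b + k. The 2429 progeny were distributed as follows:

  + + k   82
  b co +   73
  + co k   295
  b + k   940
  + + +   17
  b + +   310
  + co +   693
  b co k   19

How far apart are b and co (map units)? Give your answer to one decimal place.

7.9 map units

The two rarest classes, + + + and b co k, are the double crossovers. Comparing them with the parentals, only the co allele has switched, so co is the middle locus and the order is b – co – k.
Crossovers in the b–co interval produce the single-crossover classes b co + and + + k (73 + 82 = 155) plus the double crossovers (36).
RF(b–co) = (155 + 36) / 2429 = 191/2429 = 0.0786 → 7.9 map units.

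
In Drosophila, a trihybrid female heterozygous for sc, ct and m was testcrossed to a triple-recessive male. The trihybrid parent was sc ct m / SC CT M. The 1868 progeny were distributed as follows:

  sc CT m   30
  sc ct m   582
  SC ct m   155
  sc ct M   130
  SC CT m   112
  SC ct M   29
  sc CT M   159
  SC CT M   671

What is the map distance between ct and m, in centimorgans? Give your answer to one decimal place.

The two rarest classes, sc CT m and SC ct M, are the double crossovers. Comparing them with the parentals, only the ct allele has switched, so ct is the middle locus and the order is sc – ct – m.
Crossovers in the ct–m interval produce the single-crossover classes sc ct M and SC CT m (130 + 112 = 242) plus the double crossovers (59).
RF(ct–m) = (242 + 59) / 1868 = 301/1868 = 0.1611 → 16.1 centimorgans.

16.1 centimorgans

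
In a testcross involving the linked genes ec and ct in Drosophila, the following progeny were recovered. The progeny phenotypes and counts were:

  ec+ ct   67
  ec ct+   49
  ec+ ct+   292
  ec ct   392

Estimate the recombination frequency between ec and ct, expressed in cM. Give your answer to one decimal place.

14.5 cM

The two most frequent classes, ec+ ct+ (292) and ec ct (392), are the parental types, so the F1 was ec+ ct+ / ec ct.
The recombinant classes are ec+ ct and ec ct+: 67 + 49 = 116.
Recombination frequency = 116/800 = 0.1450 ≈ 14.5%, i.e. 14.5 cM.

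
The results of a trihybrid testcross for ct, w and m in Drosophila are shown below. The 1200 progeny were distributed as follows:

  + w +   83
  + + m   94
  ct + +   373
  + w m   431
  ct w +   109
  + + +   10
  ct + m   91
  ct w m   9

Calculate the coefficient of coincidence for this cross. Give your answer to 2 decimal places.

0.53

The two most frequent reciprocal classes, ct + + and + w m, are the parental types, so the F1 was ct + + / + w m.
The two rarest classes, + + + and ct w m, are the double crossovers. Comparing them with the parentals, only the ct allele has switched, so ct is the middle locus and the order is m – ct – w.
m–ct: (174 + 19)/1200 = 0.1608; ct–w: (203 + 19)/1200 = 0.1850.
Expected DCO frequency = 0.1608 × 0.1850 ≈ 0.02975; observed = 19/1200 ≈ 0.01583.
Coefficient of coincidence = 0.01583/0.02975 ≈ 0.53.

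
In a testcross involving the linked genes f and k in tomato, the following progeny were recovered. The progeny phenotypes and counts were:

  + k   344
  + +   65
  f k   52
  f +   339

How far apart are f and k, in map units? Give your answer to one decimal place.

14.6 map units

The two most frequent classes, + k (344) and f + (339), are the parental types, so the F1 was + k / f +.
The recombinant classes are + + and f k: 65 + 52 = 117.
Recombination frequency = 117/800 = 0.1462 ≈ 14.6%, i.e. 14.6 map units.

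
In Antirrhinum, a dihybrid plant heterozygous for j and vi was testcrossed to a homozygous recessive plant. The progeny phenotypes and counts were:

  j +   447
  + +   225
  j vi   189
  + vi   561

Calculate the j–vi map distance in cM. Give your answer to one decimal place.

The two most frequent classes, + vi (561) and j + (447), are the parental types, so the F1 was + vi / j +.
The recombinant classes are + + and j vi: 225 + 189 = 414.
Recombination frequency = 414/1422 = 0.2911 ≈ 29.1%, i.e. 29.1 cM.

29.1 cM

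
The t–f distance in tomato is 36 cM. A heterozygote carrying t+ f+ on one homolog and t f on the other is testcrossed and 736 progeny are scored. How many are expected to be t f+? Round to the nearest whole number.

132

A map distance of 36 cM corresponds to a recombination frequency of 0.360.
The F1 is t+ f+ / t f, so t f+ is a recombinant gamete class with expected frequency r/2 = 0.360/2 = 0.1800.
Expected number = 0.1800 × 736 = 132.48 ≈ 132.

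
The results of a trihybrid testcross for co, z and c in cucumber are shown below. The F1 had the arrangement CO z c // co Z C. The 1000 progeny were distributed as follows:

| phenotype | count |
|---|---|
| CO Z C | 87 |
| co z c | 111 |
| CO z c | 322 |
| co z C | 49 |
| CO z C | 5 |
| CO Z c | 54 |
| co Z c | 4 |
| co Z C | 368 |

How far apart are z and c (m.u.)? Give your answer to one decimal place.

11.2 m.u.

The two rarest classes, CO z C and co Z c, are the double crossovers. Comparing them with the parentals, only the c allele has switched, so c is the middle locus and the order is z – c – co.
Crossovers in the z–c interval produce the single-crossover classes CO Z c and co z C (54 + 49 = 103) plus the double crossovers (9).
RF(z–c) = (103 + 9) / 1000 = 112/1000 = 0.1120 → 11.2 m.u.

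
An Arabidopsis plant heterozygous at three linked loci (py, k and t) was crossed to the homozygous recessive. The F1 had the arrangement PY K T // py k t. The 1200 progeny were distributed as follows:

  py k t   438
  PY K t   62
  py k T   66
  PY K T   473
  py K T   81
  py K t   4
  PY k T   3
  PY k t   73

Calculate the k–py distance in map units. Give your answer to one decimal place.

13.4 map units

The two rarest classes, PY k T and py K t, are the double crossovers. Comparing them with the parentals, only the k allele has switched, so k is the middle locus and the order is py – k – t.
Crossovers in the py–k interval produce the single-crossover classes py K T and PY k t (81 + 73 = 154) plus the double crossovers (7).
RF(py–k) = (154 + 7) / 1200 = 161/1200 = 0.1342 → 13.4 map units.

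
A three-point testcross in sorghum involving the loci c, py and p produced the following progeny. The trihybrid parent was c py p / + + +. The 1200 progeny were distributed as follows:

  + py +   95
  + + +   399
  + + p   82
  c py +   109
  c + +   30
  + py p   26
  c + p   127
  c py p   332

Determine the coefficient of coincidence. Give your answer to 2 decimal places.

The two rarest classes, + py p and c + +, are the double crossovers. Comparing them with the parentals, only the c allele has switched, so c is the middle locus and the order is py – c – p.
py–c: (222 + 56)/1200 = 0.2317; c–p: (191 + 56)/1200 = 0.2058.
Expected DCO frequency = 0.2317 × 0.2058 ≈ 0.04768; observed = 56/1200 ≈ 0.04667.
Coefficient of coincidence = 0.04667/0.04768 ≈ 0.98.

0.98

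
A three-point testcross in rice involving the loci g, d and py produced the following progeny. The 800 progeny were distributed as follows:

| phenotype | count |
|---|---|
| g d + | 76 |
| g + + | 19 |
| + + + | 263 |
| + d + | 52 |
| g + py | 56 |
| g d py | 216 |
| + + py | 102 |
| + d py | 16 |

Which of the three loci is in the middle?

The two most frequent reciprocal classes, g d py and + + +, are the parental types, so the F1 was g d py / + + +.
The two rarest classes, + d py and g + +, are the double crossovers. Comparing them with the parentals, only the g allele has switched, so g is the middle locus and the order is py – g – d.

g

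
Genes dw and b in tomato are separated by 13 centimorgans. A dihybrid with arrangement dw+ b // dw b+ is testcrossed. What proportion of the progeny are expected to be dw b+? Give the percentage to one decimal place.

A map distance of 13 centimorgans corresponds to a recombination frequency of 0.130.
The F1 is dw+ b / dw b+, so dw b+ is a parental gamete class with expected frequency (1 − r)/2 = 0.870/2 = 0.4350.
That is 0.4350 = 43.5% of the progeny.

43.5%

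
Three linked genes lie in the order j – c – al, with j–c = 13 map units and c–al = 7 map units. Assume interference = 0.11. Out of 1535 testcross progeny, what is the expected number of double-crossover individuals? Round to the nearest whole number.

12

Map distances give recombination frequencies of 0.130 and 0.070 for the two intervals.
With interference 0.11 (so coincidence = 0.89), expected double-crossover frequency = 0.130 × 0.070 × 0.89 = 0.00810.
Expected number = 0.00810 × 1535 = 12.43 ≈ 12.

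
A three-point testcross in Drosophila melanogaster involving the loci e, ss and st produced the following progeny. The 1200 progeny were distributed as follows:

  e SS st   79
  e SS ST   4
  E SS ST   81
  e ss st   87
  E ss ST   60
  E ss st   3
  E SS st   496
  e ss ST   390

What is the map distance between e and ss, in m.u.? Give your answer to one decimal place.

The two most frequent reciprocal classes, e ss ST and E SS st, are the parental types, so the F1 was e ss ST / E SS st.
The two rarest classes, e SS ST and E ss st, are the double crossovers. Comparing them with the parentals, only the ss allele has switched, so ss is the middle locus and the order is st – ss – e.
Crossovers in the ss–e interval produce the single-crossover classes E ss ST and e SS st (60 + 79 = 139) plus the double crossovers (7).
RF(ss–e) = (139 + 7) / 1200 = 146/1200 = 0.1217 → 12.2 m.u.

12.2 m.u.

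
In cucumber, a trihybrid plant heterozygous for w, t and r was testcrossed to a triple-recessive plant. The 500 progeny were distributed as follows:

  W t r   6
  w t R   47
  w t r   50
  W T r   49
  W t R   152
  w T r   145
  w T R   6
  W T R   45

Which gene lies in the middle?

r

The two most frequent reciprocal classes, w T r and W t R, are the parental types, so the F1 was w T r / W t R.
The two rarest classes, w T R and W t r, are the double crossovers. Comparing them with the parentals, only the r allele has switched, so r is the middle locus and the order is t – r – w.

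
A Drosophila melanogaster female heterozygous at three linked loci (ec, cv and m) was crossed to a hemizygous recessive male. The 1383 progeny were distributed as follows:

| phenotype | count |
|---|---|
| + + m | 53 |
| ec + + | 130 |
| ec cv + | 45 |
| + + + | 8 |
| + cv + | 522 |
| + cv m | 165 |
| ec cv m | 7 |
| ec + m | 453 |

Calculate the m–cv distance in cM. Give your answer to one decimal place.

The two most frequent reciprocal classes, ec + m and + cv +, are the parental types, so the F1 was ec + m / + cv +.
The two rarest classes, ec cv m and + + +, are the double crossovers. Comparing them with the parentals, only the cv allele has switched, so cv is the middle locus and the order is m – cv – ec.
Crossovers in the m–cv interval produce the single-crossover classes ec + + and + cv m (130 + 165 = 295) plus the double crossovers (15).
RF(m–cv) = (295 + 15) / 1383 = 310/1383 = 0.2242 → 22.4 cM.

22.4 cM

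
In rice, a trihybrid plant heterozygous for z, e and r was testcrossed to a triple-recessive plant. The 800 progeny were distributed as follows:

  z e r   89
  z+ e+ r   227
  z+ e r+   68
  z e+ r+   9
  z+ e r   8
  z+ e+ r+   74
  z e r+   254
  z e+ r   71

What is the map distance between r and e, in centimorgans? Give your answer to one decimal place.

22.5 centimorgans

The two most frequent reciprocal classes, z+ e+ r and z e r+, are the parental types, so the F1 was z+ e+ r / z e r+.
The two rarest classes, z+ e r and z e+ r+, are the double crossovers. Comparing them with the parentals, only the e allele has switched, so e is the middle locus and the order is z – e – r.
Crossovers in the e–r interval produce the single-crossover classes z+ e+ r+ and z e r (74 + 89 = 163) plus the double crossovers (17).
RF(e–r) = (163 + 17) / 800 = 180/800 = 0.2250 → 22.5 centimorgans.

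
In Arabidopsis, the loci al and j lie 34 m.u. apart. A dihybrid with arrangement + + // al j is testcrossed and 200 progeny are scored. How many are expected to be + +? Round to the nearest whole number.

A map distance of 34 m.u. corresponds to a recombination frequency of 0.340.
The F1 is + + / al j, so + + is a parental gamete class with expected frequency (1 − r)/2 = 0.660/2 = 0.3300.
Expected number = 0.3300 × 200 = 66.00 ≈ 66.

66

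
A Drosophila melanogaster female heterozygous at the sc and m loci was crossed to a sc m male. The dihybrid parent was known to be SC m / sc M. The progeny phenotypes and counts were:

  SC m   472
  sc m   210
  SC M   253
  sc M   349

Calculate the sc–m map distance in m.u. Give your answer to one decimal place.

36.1 m.u.

The recombinant classes are SC M and sc m: 253 + 210 = 463.
Recombination frequency = 463/1284 = 0.3606 ≈ 36.1%, i.e. 36.1 m.u.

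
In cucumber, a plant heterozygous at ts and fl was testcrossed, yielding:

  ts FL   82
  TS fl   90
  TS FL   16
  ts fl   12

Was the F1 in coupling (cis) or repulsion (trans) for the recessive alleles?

trans

The two most frequent classes are TS fl (90) and ts FL (82); these are the parental (non-recombinant) types.
So the F1 carried TS fl on one chromosome and ts FL on the other — the recessive alleles are on opposite chromosomes (trans / repulsion).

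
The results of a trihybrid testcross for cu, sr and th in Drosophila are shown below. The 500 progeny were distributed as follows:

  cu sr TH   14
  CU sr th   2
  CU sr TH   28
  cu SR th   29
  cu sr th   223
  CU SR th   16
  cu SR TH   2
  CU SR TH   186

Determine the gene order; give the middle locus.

cu

The two most frequent reciprocal classes, cu sr th and CU SR TH, are the parental types, so the F1 was cu sr th / CU SR TH.
The two rarest classes, CU sr th and cu SR TH, are the double crossovers. Comparing them with the parentals, only the cu allele has switched, so cu is the middle locus and the order is sr – cu – th.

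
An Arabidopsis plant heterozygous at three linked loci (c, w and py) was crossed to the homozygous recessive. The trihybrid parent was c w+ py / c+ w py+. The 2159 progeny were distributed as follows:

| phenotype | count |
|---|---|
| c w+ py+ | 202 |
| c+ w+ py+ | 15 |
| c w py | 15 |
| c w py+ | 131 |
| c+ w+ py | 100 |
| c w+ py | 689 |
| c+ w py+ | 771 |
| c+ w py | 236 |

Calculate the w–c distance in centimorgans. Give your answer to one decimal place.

The two rarest classes, c w py and c+ w+ py+, are the double crossovers. Comparing them with the parentals, only the w allele has switched, so w is the middle locus and the order is py – w – c.
Crossovers in the w–c interval produce the single-crossover classes c+ w+ py and c w py+ (100 + 131 = 231) plus the double crossovers (30).
RF(w–c) = (231 + 30) / 2159 = 261/2159 = 0.1209 → 12.1 centimorgans.

12.1 centimorgans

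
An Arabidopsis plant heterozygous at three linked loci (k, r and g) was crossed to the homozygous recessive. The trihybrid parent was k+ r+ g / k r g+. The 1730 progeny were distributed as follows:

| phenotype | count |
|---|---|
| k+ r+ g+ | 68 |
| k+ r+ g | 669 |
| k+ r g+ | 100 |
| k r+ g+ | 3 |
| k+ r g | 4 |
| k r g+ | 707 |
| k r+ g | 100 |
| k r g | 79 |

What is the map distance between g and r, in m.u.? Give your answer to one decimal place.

8.9 m.u.

The two rarest classes, k+ r g and k r+ g+, are the double crossovers. Comparing them with the parentals, only the r allele has switched, so r is the middle locus and the order is g – r – k.
Crossovers in the g–r interval produce the single-crossover classes k+ r+ g+ and k r g (68 + 79 = 147) plus the double crossovers (7).
RF(g–r) = (147 + 7) / 1730 = 154/1730 = 0.0890 → 8.9 m.u.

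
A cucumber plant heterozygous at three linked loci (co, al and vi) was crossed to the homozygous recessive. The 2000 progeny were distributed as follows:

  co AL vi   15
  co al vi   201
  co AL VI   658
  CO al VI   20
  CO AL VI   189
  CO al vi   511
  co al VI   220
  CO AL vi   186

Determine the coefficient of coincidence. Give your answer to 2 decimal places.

The two most frequent reciprocal classes, CO al vi and co AL VI, are the parental types, so the F1 was CO al vi / co AL VI.
The two rarest classes, CO al VI and co AL vi, are the double crossovers. Comparing them with the parentals, only the vi allele has switched, so vi is the middle locus and the order is co – vi – al.
co–vi: (390 + 35)/2000 = 0.2125; vi–al: (406 + 35)/2000 = 0.2205.
Expected DCO frequency = 0.2125 × 0.2205 ≈ 0.04686; observed = 35/2000 ≈ 0.01750.
Coefficient of coincidence = 0.01750/0.04686 ≈ 0.37.

0.37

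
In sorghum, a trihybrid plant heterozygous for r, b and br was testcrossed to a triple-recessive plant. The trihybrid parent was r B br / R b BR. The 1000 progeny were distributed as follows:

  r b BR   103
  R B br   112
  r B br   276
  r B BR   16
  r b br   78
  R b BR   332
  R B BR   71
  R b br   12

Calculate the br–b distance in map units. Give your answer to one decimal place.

17.7 map units

The two rarest classes, r B BR and R b br, are the double crossovers. Comparing them with the parentals, only the br allele has switched, so br is the middle locus and the order is b – br – r.
Crossovers in the b–br interval produce the single-crossover classes r b br and R B BR (78 + 71 = 149) plus the double crossovers (28).
RF(b–br) = (149 + 28) / 1000 = 177/1000 = 0.1770 → 17.7 map units.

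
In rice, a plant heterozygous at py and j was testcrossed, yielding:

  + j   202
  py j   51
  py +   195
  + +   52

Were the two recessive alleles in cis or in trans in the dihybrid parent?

trans

The two most frequent classes are + j (202) and py + (195); these are the parental (non-recombinant) types.
So the F1 carried + j on one chromosome and py + on the other — the recessive alleles are on opposite chromosomes (trans / repulsion).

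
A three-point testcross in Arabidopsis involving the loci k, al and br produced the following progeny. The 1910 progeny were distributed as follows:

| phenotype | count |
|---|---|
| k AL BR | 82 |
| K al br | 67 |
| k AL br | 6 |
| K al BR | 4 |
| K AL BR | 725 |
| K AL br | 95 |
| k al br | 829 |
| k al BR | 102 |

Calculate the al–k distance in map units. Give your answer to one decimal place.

8.3 map units

The two most frequent reciprocal classes, k al br and K AL BR, are the parental types, so the F1 was k al br / K AL BR.
The two rarest classes, k AL br and K al BR, are the double crossovers. Comparing them with the parentals, only the al allele has switched, so al is the middle locus and the order is br – al – k.
Crossovers in the al–k interval produce the single-crossover classes K al br and k AL BR (67 + 82 = 149) plus the double crossovers (10).
RF(al–k) = (149 + 10) / 1910 = 159/1910 = 0.0832 → 8.3 map units.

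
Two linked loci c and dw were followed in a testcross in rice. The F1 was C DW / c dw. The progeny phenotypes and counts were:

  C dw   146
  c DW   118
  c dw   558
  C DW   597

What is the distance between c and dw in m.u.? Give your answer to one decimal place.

The recombinant classes are C dw and c DW: 146 + 118 = 264.
Recombination frequency = 264/1419 = 0.1860 ≈ 18.6%, i.e. 18.6 m.u.

18.6 m.u.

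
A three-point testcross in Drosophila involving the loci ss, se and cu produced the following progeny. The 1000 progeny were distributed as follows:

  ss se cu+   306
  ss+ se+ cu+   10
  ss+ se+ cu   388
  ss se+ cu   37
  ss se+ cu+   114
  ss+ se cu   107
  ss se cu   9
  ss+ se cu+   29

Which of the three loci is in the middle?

cu

The two most frequent reciprocal classes, ss se cu+ and ss+ se+ cu, are the parental types, so the F1 was ss se cu+ / ss+ se+ cu.
The two rarest classes, ss se cu and ss+ se+ cu+, are the double crossovers. Comparing them with the parentals, only the cu allele has switched, so cu is the middle locus and the order is ss – cu – se.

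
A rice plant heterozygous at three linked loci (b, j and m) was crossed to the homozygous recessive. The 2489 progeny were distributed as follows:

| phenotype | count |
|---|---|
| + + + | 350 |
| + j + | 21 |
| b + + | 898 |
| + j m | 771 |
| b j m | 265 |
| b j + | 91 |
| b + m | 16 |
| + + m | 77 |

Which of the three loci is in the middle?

m

The two most frequent reciprocal classes, b + + and + j m, are the parental types, so the F1 was b + + / + j m.
The two rarest classes, b + m and + j +, are the double crossovers. Comparing them with the parentals, only the m allele has switched, so m is the middle locus and the order is j – m – b.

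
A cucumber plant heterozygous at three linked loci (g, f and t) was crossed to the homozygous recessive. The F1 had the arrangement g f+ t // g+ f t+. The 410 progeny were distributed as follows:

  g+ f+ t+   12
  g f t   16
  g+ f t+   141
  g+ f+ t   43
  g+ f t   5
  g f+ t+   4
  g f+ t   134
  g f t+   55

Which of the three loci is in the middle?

The two rarest classes, g f+ t+ and g+ f t, are the double crossovers. Comparing them with the parentals, only the t allele has switched, so t is the middle locus and the order is f – t – g.

t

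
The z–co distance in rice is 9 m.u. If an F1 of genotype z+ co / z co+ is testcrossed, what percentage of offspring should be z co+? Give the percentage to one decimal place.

45.5%

A map distance of 9 m.u. corresponds to a recombination frequency of 0.090.
The F1 is z+ co / z co+, so z co+ is a parental gamete class with expected frequency (1 − r)/2 = 0.910/2 = 0.4550.
That is 0.4550 = 45.5% of the progeny.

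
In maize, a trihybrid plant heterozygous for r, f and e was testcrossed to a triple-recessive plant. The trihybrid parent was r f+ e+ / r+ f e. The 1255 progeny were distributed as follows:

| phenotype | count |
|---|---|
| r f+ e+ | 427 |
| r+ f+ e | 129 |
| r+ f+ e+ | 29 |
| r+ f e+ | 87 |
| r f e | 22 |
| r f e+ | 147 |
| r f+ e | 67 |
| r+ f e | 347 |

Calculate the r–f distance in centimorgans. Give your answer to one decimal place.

The two rarest classes, r+ f+ e+ and r f e, are the double crossovers. Comparing them with the parentals, only the r allele has switched, so r is the middle locus and the order is e – r – f.
Crossovers in the r–f interval produce the single-crossover classes r f e+ and r+ f+ e (147 + 129 = 276) plus the double crossovers (51).
RF(r–f) = (276 + 51) / 1255 = 327/1255 = 0.2606 → 26.1 centimorgans.

26.1 centimorgans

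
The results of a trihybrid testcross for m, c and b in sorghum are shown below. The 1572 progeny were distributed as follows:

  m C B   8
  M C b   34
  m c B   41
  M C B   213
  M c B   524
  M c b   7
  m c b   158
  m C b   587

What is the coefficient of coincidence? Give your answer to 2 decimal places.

0.68

The two most frequent reciprocal classes, m C b and M c B, are the parental types, so the F1 was m C b / M c B.
The two rarest classes, m C B and M c b, are the double crossovers. Comparing them with the parentals, only the b allele has switched, so b is the middle locus and the order is m – b – c.
m–b: (75 + 15)/1572 = 0.0573; b–c: (371 + 15)/1572 = 0.2455.
Expected DCO frequency = 0.0573 × 0.2455 ≈ 0.01407; observed = 15/1572 ≈ 0.00954.
Coefficient of coincidence = 0.00954/0.01407 ≈ 0.68.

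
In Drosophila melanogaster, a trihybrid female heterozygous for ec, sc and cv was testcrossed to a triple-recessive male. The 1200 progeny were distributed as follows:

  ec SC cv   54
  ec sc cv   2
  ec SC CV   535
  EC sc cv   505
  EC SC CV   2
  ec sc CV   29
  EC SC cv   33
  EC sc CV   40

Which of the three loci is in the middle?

The two most frequent reciprocal classes, ec SC CV and EC sc cv, are the parental types, so the F1 was ec SC CV / EC sc cv.
The two rarest classes, EC SC CV and ec sc cv, are the double crossovers. Comparing them with the parentals, only the ec allele has switched, so ec is the middle locus and the order is cv – ec – sc.

ec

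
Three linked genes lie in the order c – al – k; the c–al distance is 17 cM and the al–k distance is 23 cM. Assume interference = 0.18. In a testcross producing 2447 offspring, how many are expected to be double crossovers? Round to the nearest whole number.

78

Map distances give recombination frequencies of 0.170 and 0.230 for the two intervals.
With interference 0.18 (so coincidence = 0.82), expected double-crossover frequency = 0.170 × 0.230 × 0.82 = 0.03206.
Expected number = 0.03206 × 2447 = 78.46 ≈ 78.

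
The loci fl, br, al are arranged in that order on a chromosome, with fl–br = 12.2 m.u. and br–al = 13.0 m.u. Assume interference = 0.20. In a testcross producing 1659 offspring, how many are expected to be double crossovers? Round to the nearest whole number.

Map distances give recombination frequencies of 0.122 and 0.130 for the two intervals.
With interference 0.20 (so coincidence = 0.80), expected double-crossover frequency = 0.122 × 0.130 × 0.80 = 0.01269.
Expected number = 0.01269 × 1659 = 21.05 ≈ 21.

21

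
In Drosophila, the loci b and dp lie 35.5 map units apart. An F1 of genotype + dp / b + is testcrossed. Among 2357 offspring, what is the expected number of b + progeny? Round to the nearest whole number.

A map distance of 35.5 map units corresponds to a recombination frequency of 0.355.
The F1 is + dp / b +, so b + is a parental gamete class with expected frequency (1 − r)/2 = 0.645/2 = 0.3225.
Expected number = 0.3225 × 2357 = 760.13 ≈ 760.

760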